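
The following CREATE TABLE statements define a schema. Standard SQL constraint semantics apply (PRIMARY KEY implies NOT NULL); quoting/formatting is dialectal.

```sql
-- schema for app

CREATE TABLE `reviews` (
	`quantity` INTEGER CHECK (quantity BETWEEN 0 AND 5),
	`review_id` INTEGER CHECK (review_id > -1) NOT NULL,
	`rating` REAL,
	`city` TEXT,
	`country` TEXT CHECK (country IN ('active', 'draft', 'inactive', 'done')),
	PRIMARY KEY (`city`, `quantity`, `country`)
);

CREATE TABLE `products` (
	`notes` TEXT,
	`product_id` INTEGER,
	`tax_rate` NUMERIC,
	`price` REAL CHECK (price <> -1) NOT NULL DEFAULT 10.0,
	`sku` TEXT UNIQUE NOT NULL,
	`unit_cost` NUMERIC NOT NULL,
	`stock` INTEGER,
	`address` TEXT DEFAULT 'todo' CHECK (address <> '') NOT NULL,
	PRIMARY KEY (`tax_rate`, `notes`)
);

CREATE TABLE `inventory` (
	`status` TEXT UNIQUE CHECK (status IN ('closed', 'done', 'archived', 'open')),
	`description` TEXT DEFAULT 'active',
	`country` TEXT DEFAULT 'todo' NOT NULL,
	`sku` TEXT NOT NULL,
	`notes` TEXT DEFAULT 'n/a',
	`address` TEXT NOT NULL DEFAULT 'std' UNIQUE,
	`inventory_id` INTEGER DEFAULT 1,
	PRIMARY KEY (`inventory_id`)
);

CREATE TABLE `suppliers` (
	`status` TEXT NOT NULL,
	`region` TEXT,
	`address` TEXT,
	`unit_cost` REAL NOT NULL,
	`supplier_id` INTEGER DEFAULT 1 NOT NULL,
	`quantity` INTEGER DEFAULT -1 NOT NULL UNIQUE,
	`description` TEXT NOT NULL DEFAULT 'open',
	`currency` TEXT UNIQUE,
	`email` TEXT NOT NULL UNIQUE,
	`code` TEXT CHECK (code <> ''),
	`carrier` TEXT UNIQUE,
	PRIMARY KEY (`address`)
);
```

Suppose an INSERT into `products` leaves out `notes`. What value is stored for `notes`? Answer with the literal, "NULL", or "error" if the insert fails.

notes has no DEFAULT clause.
Omitting it would insert NULL, but it is part of the PRIMARY KEY, so the INSERT fails.

error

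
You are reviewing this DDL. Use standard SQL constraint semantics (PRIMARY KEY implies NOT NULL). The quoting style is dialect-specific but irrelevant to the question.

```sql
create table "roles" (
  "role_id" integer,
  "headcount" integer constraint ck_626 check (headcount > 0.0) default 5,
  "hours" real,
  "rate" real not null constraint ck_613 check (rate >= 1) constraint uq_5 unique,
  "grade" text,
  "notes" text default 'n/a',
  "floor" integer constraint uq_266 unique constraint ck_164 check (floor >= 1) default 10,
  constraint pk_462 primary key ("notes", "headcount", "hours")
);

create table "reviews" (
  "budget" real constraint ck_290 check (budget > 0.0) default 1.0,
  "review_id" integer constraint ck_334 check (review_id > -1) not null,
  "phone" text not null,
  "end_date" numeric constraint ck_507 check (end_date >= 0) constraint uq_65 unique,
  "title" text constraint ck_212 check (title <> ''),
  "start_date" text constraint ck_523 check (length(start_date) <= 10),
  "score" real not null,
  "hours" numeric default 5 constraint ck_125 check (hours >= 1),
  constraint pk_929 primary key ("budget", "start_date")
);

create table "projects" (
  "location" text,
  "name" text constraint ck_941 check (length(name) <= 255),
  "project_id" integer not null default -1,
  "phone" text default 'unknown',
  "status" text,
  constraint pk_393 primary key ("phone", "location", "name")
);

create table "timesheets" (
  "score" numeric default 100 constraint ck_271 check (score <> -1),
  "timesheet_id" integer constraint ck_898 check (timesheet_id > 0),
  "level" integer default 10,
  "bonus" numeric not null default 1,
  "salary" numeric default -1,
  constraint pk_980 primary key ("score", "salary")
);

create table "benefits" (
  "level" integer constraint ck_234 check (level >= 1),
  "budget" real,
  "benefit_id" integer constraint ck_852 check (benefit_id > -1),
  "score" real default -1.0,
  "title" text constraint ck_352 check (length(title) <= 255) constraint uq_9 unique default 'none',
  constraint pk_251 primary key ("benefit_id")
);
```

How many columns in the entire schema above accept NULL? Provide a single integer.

13

roles: 3 nullable (role_id, grade, floor — PK (notes, headcount, hours) and explicit NOT NULL columns excluded).
reviews: 3 nullable (end_date, title, hours — PK (budget, start_date) and explicit NOT NULL columns excluded).
projects: 1 nullable (status — PK (phone, location, name) and explicit NOT NULL columns excluded).
timesheets: 2 nullable (timesheet_id, level — PK (score, salary) and explicit NOT NULL columns excluded).
benefits: 4 nullable (level, budget, score, title — PK (benefit_id) and explicit NOT NULL columns excluded).
Total: 3 + 3 + 1 + 2 + 4 = 13.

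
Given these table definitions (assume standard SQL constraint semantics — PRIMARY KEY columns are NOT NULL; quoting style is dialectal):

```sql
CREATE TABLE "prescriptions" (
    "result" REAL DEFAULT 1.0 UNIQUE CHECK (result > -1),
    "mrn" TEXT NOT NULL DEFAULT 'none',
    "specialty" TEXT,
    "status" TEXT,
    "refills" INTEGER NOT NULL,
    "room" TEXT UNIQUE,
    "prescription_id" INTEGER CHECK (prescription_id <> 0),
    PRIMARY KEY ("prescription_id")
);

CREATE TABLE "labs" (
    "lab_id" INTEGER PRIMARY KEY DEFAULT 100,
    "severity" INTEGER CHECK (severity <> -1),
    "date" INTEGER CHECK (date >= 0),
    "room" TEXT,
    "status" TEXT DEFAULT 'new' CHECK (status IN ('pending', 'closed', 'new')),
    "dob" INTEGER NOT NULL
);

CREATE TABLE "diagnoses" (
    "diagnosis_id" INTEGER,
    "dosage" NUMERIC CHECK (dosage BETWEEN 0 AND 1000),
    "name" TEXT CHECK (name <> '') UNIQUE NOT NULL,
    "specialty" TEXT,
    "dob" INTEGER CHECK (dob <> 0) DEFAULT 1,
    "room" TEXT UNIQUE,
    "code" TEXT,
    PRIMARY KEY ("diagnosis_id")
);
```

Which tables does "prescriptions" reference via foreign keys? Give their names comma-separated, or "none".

none

No column in prescriptions has a REFERENCES clause.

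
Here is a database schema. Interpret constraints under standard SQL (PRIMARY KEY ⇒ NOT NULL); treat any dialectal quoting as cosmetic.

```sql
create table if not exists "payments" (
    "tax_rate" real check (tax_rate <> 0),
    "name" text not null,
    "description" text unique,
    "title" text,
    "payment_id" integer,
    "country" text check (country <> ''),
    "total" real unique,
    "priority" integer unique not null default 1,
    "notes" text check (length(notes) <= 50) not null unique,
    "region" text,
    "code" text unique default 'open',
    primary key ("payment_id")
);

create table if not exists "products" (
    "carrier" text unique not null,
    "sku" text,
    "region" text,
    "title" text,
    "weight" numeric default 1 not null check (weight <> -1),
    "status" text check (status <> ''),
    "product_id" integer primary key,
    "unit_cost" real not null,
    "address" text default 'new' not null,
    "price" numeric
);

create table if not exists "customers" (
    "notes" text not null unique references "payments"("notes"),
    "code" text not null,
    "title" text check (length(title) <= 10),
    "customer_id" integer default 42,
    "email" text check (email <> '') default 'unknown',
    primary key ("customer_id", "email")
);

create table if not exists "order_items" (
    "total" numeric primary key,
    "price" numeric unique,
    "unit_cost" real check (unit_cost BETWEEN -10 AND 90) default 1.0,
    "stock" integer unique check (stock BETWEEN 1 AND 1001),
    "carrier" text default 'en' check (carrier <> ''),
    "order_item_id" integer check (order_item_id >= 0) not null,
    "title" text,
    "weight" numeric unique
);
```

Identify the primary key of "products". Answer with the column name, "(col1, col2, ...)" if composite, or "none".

product_id is declared PRIMARY KEY inline on the column.

product_id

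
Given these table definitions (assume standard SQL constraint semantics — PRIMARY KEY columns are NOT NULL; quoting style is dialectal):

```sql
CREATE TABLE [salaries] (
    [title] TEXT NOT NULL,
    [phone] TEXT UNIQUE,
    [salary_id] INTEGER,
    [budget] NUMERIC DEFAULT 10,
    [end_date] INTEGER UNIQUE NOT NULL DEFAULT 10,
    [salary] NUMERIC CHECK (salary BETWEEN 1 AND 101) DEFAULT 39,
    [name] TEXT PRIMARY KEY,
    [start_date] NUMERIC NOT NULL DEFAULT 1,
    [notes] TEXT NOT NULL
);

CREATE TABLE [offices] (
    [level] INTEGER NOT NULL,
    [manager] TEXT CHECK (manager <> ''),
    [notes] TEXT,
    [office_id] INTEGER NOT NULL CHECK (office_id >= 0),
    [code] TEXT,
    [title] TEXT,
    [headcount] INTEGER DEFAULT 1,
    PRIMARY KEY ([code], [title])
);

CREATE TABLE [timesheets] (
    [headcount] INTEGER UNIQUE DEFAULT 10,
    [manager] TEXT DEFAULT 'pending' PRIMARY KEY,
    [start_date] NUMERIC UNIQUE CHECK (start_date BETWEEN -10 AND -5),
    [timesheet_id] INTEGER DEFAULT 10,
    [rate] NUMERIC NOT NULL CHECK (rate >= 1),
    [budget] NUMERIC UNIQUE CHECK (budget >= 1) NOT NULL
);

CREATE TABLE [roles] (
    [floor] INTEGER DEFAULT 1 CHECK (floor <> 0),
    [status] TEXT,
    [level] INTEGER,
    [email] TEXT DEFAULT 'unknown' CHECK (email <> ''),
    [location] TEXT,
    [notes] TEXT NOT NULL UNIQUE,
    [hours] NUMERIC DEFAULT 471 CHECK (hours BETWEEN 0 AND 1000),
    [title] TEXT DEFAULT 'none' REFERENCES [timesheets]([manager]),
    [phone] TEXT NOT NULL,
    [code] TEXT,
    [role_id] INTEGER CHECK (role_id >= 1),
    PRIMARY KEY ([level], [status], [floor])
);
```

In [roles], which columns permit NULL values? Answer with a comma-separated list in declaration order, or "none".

email, location, hours, title, code, role_id

- floor: part of the PRIMARY KEY, which implies NOT NULL → not nullable.
- status: part of the PRIMARY KEY, which implies NOT NULL → not nullable.
- level: part of the PRIMARY KEY, which implies NOT NULL → not nullable.
- email: CHECK does not forbid NULL (a CHECK constraint passes when its expression is NULL) → nullable.
- location: no NOT NULL constraint applies → nullable.
- notes: declared NOT NULL → not nullable.
- hours: CHECK does not forbid NULL (a CHECK constraint passes when its expression is NULL) → nullable.
- title: a foreign key column may be NULL unless separately constrained → nullable.
- phone: declared NOT NULL → not nullable.
- code: no NOT NULL constraint applies → nullable.
- role_id: CHECK does not forbid NULL (a CHECK constraint passes when its expression is NULL) → nullable.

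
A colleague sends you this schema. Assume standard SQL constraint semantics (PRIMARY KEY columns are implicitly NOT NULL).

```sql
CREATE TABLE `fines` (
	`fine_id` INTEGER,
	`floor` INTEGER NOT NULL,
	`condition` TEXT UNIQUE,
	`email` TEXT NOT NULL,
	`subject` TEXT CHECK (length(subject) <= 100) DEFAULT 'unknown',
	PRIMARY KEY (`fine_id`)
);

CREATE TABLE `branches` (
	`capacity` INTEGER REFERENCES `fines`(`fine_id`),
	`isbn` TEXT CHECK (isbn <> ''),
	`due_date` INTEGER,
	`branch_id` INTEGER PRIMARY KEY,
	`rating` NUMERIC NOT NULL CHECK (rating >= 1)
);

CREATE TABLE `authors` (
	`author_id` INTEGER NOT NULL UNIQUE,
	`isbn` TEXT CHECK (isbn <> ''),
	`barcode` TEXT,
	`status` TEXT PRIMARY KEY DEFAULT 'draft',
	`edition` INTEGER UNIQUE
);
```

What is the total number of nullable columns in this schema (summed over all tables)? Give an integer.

8

fines: 2 nullable (condition, subject — PK (fine_id) and explicit NOT NULL columns excluded).
branches: 3 nullable (capacity, isbn, due_date — PK (branch_id) and explicit NOT NULL columns excluded).
authors: 3 nullable (isbn, barcode, edition — PK (status) and explicit NOT NULL columns excluded).
Total: 2 + 3 + 3 = 8.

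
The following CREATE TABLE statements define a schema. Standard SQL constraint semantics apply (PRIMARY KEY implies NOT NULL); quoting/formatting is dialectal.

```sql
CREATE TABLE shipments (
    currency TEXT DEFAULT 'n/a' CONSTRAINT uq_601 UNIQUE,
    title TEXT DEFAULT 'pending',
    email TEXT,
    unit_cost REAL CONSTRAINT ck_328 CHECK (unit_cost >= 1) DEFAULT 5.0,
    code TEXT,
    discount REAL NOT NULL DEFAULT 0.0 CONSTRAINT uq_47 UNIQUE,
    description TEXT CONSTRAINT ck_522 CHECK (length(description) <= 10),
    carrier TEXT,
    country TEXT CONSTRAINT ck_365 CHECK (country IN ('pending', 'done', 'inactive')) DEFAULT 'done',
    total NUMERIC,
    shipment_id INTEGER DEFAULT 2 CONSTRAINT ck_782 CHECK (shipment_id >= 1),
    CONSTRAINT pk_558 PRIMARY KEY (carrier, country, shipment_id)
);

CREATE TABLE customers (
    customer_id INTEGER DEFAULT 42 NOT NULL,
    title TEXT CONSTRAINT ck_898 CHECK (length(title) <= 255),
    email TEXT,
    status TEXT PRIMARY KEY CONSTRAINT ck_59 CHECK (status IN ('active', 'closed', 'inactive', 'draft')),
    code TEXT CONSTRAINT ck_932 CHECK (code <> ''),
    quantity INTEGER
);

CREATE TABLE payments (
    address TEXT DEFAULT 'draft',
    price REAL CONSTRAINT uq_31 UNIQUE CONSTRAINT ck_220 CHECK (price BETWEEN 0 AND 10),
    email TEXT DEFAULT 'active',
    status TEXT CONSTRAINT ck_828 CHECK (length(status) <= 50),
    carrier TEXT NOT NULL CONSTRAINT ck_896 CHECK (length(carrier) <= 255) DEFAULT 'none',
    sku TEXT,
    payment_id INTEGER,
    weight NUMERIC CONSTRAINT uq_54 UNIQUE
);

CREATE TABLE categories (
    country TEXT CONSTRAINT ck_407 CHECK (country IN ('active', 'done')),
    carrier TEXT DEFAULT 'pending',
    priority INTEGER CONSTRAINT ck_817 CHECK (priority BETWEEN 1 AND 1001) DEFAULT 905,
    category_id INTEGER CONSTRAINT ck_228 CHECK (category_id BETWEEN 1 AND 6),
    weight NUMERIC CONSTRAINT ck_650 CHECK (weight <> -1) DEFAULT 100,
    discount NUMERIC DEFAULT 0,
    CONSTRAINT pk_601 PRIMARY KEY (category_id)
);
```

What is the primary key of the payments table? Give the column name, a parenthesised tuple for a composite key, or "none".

none

No column is declared PRIMARY KEY inline, and there is no table-level PRIMARY KEY clause in payments.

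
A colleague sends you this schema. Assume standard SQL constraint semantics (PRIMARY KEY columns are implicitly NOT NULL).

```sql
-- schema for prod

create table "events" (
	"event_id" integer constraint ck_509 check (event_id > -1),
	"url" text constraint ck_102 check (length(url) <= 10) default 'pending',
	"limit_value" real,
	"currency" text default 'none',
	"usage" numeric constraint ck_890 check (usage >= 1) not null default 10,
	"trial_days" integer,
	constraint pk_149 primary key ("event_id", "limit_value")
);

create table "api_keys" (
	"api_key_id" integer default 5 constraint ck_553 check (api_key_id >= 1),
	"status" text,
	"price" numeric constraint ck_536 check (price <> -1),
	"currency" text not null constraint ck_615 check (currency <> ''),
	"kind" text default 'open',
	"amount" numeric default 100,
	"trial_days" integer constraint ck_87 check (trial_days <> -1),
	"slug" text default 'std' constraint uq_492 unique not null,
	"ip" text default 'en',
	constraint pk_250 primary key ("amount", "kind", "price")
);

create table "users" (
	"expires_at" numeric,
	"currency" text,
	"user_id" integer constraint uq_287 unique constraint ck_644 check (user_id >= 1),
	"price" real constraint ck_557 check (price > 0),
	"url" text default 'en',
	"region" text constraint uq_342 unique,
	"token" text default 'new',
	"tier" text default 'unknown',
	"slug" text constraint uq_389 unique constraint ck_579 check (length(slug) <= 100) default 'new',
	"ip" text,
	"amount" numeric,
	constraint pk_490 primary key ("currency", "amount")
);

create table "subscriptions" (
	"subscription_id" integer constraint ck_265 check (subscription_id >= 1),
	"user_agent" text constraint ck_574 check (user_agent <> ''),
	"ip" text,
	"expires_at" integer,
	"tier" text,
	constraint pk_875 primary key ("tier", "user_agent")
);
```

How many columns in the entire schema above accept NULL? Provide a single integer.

19

events: 3 nullable (url, currency, trial_days — PK (event_id, limit_value) and explicit NOT NULL columns excluded).
api_keys: 4 nullable (api_key_id, status, trial_days, ip — PK (amount, kind, price) and explicit NOT NULL columns excluded).
users: 9 nullable (expires_at, user_id, price, url, region, token, tier, slug, ip — PK (currency, amount) and explicit NOT NULL columns excluded).
subscriptions: 3 nullable (subscription_id, ip, expires_at — PK (tier, user_agent) and explicit NOT NULL columns excluded).
Total: 3 + 4 + 9 + 3 = 19.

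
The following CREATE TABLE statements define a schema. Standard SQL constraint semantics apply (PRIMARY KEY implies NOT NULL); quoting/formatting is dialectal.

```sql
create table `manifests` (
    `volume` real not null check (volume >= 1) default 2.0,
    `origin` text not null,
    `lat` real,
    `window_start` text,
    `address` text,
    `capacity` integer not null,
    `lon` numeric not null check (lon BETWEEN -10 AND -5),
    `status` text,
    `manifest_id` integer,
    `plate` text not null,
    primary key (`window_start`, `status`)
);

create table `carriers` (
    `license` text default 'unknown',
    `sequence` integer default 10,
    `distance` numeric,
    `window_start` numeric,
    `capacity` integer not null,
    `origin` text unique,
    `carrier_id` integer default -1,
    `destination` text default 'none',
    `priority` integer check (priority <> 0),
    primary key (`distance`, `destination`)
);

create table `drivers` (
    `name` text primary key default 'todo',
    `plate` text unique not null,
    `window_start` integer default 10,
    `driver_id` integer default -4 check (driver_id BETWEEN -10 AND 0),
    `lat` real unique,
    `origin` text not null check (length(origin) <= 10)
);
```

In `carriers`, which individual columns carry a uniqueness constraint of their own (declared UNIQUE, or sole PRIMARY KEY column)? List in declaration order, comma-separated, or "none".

- license: no UNIQUE or single-column PK constraint.
- sequence: no UNIQUE or single-column PK constraint.
- distance: part of a composite PRIMARY KEY — only the tuple is unique, not this column on its own.
- window_start: no UNIQUE or single-column PK constraint.
- capacity: no UNIQUE or single-column PK constraint.
- origin: declared UNIQUE → unique.
- carrier_id: no UNIQUE or single-column PK constraint.
- destination: part of a composite PRIMARY KEY — only the tuple is unique, not this column on its own.
- priority: no UNIQUE or single-column PK constraint.

origin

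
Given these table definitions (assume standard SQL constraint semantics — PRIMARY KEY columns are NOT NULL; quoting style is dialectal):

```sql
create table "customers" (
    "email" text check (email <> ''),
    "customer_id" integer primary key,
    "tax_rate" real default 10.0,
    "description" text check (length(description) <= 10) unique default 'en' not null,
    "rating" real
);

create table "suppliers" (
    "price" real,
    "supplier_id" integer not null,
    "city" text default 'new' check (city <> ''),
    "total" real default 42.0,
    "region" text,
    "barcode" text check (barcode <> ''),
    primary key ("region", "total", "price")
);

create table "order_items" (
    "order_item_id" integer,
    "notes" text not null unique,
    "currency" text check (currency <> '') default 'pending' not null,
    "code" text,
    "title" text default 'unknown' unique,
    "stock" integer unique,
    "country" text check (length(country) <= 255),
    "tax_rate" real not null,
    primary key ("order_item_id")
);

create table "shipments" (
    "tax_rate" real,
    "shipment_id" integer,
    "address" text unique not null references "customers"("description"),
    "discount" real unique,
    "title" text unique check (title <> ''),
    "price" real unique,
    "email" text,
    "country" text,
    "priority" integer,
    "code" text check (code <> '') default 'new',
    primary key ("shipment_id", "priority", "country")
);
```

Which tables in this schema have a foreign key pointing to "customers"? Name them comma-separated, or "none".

shipments

- shipments.address references customers(description).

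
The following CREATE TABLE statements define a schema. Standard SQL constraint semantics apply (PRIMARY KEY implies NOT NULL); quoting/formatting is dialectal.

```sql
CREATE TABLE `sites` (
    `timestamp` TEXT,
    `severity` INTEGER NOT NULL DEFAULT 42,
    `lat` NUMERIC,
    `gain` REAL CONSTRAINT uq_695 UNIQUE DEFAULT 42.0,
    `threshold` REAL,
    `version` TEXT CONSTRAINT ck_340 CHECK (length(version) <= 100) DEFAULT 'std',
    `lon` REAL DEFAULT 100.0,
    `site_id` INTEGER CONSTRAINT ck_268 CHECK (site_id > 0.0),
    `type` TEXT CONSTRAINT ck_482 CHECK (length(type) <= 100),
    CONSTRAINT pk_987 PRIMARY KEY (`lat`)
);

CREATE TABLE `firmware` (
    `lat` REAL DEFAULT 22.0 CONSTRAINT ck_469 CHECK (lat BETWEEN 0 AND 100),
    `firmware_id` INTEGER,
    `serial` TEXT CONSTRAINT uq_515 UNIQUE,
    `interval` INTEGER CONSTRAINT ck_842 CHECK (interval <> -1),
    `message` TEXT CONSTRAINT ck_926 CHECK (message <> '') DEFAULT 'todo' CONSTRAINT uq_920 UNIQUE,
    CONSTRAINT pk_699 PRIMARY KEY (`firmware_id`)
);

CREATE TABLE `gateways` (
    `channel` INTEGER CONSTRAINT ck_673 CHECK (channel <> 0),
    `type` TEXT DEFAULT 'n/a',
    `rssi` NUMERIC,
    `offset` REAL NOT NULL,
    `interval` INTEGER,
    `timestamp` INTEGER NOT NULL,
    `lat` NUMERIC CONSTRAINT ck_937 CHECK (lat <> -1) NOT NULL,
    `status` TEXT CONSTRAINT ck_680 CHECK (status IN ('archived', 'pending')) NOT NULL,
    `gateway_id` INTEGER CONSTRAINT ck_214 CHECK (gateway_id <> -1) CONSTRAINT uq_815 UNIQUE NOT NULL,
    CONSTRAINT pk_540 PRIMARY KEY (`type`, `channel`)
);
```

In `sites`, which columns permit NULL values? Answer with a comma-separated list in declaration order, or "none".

timestamp, gain, threshold, version, lon, site_id, type

- timestamp: no NOT NULL constraint applies → nullable.
- severity: declared NOT NULL → not nullable.
- lat: part of the PRIMARY KEY, which implies NOT NULL → not nullable.
- gain: UNIQUE does not imply NOT NULL → nullable.
- threshold: no NOT NULL constraint applies → nullable.
- version: CHECK does not forbid NULL (a CHECK constraint passes when its expression is NULL) → nullable.
- lon: DEFAULT only fills an omitted column; an explicit NULL is still allowed → nullable.
- site_id: CHECK does not forbid NULL (a CHECK constraint passes when its expression is NULL) → nullable.
- type: CHECK does not forbid NULL (a CHECK constraint passes when its expression is NULL) → nullable.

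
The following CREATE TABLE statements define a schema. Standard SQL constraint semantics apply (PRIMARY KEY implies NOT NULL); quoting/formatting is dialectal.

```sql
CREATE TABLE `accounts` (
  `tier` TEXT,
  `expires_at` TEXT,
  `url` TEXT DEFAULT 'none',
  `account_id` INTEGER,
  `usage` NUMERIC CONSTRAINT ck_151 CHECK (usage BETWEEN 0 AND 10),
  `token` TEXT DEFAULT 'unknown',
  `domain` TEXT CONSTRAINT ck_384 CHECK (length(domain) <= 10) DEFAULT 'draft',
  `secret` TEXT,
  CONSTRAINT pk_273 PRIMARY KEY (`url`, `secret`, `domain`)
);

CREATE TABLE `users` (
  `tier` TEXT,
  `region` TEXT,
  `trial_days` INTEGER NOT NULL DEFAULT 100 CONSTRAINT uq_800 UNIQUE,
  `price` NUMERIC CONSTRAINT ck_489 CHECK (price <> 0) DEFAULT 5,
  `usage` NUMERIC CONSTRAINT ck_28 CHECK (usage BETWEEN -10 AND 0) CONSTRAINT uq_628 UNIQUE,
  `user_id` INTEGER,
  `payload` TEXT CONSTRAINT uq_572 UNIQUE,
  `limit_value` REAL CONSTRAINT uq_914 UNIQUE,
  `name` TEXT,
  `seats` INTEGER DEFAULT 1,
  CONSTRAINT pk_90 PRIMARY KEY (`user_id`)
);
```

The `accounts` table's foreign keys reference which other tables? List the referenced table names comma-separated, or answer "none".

none

No column in accounts has a REFERENCES clause.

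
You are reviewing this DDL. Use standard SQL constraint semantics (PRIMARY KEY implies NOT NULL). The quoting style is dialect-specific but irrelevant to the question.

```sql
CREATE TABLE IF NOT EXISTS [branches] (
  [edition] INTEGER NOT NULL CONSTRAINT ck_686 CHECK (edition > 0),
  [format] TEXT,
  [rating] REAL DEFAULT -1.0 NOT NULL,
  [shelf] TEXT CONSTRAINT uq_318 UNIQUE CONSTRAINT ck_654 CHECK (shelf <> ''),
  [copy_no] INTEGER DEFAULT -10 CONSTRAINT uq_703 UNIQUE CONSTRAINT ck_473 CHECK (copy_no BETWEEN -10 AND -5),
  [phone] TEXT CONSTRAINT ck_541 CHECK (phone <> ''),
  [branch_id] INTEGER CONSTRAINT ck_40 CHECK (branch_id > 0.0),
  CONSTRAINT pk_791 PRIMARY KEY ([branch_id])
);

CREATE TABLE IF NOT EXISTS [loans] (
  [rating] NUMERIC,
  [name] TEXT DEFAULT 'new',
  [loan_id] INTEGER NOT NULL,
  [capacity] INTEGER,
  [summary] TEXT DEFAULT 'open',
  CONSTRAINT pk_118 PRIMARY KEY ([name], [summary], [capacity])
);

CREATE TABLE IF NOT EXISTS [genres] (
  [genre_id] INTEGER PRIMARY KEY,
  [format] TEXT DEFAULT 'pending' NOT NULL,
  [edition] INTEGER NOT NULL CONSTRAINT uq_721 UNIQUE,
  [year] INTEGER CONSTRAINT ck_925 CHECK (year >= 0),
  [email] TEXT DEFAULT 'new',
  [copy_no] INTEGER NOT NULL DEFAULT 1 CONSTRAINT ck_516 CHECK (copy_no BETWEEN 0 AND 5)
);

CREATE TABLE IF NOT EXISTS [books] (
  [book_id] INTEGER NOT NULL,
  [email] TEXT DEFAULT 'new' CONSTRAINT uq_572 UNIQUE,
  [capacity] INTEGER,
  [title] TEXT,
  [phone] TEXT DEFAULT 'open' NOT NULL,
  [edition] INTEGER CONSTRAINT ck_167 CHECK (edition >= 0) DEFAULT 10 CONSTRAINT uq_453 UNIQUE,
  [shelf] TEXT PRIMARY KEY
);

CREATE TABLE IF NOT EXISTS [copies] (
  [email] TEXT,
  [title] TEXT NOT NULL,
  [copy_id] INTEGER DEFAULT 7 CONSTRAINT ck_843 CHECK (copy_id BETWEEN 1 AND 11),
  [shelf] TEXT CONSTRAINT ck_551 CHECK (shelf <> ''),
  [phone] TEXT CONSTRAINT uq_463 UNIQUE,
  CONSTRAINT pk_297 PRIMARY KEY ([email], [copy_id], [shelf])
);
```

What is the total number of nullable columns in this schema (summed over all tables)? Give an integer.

branches: 4 nullable (format, shelf, copy_no, phone — PK (branch_id) and explicit NOT NULL columns excluded).
loans: 1 nullable (rating — PK (name, summary, capacity) and explicit NOT NULL columns excluded).
genres: 2 nullable (year, email — PK (genre_id) and explicit NOT NULL columns excluded).
books: 4 nullable (email, capacity, title, edition — PK (shelf) and explicit NOT NULL columns excluded).
copies: 1 nullable (phone — PK (email, copy_id, shelf) and explicit NOT NULL columns excluded).
Total: 4 + 1 + 2 + 4 + 1 = 12.

12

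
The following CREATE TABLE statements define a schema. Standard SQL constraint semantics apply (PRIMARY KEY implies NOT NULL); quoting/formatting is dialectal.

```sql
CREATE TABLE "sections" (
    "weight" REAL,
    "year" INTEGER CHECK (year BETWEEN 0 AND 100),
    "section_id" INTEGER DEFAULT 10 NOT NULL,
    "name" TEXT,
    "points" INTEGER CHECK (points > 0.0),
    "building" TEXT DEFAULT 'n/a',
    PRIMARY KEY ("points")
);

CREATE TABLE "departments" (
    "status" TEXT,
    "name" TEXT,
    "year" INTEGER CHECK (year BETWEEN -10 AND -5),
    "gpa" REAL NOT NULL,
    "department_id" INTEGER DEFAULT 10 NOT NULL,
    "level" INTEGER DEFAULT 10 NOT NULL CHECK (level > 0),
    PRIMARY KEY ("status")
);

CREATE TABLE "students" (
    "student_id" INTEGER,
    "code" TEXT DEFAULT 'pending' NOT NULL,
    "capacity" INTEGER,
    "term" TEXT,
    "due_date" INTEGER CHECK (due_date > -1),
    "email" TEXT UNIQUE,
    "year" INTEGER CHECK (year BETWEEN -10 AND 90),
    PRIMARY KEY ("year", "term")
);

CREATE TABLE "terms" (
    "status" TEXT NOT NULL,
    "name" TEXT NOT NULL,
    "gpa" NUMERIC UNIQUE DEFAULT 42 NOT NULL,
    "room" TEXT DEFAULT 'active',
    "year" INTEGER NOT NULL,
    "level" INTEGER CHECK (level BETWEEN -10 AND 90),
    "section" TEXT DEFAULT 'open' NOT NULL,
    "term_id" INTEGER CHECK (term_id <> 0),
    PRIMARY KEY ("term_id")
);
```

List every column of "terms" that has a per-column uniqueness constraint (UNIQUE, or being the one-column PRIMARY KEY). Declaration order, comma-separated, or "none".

- status: no UNIQUE or single-column PK constraint.
- name: no UNIQUE or single-column PK constraint.
- gpa: declared UNIQUE → unique.
- room: no UNIQUE or single-column PK constraint.
- year: no UNIQUE or single-column PK constraint.
- level: no UNIQUE or single-column PK constraint.
- section: no UNIQUE or single-column PK constraint.
- term_id: single-column PRIMARY KEY → unique.

gpa, term_id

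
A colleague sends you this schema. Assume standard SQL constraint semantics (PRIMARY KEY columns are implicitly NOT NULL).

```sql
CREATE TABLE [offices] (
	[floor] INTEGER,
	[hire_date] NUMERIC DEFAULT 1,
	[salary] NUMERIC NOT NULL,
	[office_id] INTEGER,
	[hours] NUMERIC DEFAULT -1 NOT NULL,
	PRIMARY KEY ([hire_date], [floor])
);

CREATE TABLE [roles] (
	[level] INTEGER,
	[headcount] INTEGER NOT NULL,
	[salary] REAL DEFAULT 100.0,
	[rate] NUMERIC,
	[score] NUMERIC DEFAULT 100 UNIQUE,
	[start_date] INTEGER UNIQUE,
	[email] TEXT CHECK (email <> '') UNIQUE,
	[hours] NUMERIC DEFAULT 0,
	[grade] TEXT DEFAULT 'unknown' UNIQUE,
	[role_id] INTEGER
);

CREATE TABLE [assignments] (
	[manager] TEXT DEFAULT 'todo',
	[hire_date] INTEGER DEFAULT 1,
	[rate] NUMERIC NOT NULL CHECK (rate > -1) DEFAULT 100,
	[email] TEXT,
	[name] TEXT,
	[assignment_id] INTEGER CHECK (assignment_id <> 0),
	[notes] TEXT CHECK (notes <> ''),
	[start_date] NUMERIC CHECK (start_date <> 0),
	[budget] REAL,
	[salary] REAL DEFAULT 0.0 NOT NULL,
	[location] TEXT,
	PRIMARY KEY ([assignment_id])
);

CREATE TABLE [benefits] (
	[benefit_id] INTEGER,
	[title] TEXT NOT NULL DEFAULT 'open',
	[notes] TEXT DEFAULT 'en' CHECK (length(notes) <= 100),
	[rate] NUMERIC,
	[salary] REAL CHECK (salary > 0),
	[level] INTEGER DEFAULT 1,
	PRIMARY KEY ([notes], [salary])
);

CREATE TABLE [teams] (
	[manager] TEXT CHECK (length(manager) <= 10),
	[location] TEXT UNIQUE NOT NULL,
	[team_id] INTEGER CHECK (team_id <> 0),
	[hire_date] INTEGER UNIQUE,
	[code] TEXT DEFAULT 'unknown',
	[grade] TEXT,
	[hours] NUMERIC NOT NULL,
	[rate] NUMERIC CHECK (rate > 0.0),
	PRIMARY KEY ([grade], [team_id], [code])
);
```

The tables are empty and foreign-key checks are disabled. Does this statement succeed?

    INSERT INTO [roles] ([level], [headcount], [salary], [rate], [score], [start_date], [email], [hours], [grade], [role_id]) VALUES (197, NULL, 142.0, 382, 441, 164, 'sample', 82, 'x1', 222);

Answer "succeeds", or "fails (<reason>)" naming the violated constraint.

headcount is explicitly set to NULL, but headcount is declared NOT NULL.

fails (NOT NULL on headcount)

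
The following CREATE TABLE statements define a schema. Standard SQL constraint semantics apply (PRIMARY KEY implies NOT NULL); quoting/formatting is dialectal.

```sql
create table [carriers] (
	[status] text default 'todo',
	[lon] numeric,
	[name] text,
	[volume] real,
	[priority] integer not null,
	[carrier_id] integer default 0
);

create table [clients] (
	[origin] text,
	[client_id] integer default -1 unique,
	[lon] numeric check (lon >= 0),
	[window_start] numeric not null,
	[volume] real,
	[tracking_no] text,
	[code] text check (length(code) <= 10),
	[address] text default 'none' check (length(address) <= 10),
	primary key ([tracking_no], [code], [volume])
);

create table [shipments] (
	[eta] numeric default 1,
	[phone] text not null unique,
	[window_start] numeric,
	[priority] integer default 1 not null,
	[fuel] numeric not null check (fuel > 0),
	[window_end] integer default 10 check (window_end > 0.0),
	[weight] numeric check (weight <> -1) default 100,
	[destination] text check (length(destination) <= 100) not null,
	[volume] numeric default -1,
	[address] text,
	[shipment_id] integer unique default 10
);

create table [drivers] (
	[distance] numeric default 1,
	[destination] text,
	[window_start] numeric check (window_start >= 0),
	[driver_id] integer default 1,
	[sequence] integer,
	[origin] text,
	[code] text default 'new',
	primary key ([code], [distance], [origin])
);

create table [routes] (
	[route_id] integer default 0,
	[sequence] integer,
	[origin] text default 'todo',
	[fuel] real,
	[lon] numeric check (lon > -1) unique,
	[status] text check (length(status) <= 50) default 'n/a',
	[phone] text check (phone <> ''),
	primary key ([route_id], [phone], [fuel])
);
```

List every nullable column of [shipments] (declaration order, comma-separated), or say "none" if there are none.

eta, window_start, window_end, weight, volume, address, shipment_id

- eta: DEFAULT only fills an omitted column; an explicit NULL is still allowed → nullable.
- phone: declared NOT NULL → not nullable.
- window_start: no NOT NULL constraint applies → nullable.
- priority: declared NOT NULL → not nullable.
- fuel: declared NOT NULL → not nullable.
- window_end: CHECK does not forbid NULL (a CHECK constraint passes when its expression is NULL) → nullable.
- weight: CHECK does not forbid NULL (a CHECK constraint passes when its expression is NULL) → nullable.
- destination: declared NOT NULL → not nullable.
- volume: DEFAULT only fills an omitted column; an explicit NULL is still allowed → nullable.
- address: no NOT NULL constraint applies → nullable.
- shipment_id: UNIQUE does not imply NOT NULL → nullable.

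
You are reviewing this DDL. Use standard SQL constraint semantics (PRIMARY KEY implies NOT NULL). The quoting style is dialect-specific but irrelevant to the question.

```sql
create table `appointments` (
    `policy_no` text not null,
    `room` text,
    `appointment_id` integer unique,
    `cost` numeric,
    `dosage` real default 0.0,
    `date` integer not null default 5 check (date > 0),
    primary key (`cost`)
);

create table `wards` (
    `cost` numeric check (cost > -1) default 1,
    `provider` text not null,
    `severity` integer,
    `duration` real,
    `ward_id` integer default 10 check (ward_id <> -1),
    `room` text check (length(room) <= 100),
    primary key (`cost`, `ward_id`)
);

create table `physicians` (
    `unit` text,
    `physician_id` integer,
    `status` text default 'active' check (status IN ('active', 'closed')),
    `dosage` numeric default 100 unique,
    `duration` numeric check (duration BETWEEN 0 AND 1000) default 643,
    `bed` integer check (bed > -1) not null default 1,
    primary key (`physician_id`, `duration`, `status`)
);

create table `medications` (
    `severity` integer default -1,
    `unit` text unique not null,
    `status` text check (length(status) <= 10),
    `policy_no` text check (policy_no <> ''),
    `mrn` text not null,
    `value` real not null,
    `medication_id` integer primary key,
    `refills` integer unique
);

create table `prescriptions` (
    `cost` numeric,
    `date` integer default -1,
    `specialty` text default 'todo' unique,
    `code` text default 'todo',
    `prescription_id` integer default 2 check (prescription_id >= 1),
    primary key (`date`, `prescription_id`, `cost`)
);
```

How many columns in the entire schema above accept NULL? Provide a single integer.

14

appointments: 3 nullable (room, appointment_id, dosage — PK (cost) and explicit NOT NULL columns excluded).
wards: 3 nullable (severity, duration, room — PK (cost, ward_id) and explicit NOT NULL columns excluded).
physicians: 2 nullable (unit, dosage — PK (physician_id, duration, status) and explicit NOT NULL columns excluded).
medications: 4 nullable (severity, status, policy_no, refills — PK (medication_id) and explicit NOT NULL columns excluded).
prescriptions: 2 nullable (specialty, code — PK (date, prescription_id, cost) and explicit NOT NULL columns excluded).
Total: 3 + 3 + 2 + 4 + 2 = 14.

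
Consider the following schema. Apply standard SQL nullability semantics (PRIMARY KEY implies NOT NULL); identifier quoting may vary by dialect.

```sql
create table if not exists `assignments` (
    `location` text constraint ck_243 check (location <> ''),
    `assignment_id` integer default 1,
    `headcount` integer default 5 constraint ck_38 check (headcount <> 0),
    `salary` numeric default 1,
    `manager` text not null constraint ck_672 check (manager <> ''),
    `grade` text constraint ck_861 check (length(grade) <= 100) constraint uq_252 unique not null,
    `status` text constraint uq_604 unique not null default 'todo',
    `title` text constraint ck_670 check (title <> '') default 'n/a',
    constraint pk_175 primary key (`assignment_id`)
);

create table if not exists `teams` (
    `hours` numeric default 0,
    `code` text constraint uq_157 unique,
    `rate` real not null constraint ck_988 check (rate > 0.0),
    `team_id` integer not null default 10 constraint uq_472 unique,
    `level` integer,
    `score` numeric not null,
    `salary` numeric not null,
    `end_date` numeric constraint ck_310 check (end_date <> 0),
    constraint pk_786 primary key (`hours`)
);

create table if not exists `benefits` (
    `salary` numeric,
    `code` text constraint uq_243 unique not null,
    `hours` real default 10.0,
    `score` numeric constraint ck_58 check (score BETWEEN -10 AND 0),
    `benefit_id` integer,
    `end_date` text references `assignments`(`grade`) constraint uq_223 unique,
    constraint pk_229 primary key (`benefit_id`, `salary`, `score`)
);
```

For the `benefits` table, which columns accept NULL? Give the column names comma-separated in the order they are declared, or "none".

hours, end_date

- salary: part of the PRIMARY KEY, which implies NOT NULL → not nullable.
- code: declared NOT NULL → not nullable.
- hours: DEFAULT only fills an omitted column; an explicit NULL is still allowed → nullable.
- score: part of the PRIMARY KEY, which implies NOT NULL → not nullable.
- benefit_id: part of the PRIMARY KEY, which implies NOT NULL → not nullable.
- end_date: a foreign key column may be NULL unless separately constrained → nullable.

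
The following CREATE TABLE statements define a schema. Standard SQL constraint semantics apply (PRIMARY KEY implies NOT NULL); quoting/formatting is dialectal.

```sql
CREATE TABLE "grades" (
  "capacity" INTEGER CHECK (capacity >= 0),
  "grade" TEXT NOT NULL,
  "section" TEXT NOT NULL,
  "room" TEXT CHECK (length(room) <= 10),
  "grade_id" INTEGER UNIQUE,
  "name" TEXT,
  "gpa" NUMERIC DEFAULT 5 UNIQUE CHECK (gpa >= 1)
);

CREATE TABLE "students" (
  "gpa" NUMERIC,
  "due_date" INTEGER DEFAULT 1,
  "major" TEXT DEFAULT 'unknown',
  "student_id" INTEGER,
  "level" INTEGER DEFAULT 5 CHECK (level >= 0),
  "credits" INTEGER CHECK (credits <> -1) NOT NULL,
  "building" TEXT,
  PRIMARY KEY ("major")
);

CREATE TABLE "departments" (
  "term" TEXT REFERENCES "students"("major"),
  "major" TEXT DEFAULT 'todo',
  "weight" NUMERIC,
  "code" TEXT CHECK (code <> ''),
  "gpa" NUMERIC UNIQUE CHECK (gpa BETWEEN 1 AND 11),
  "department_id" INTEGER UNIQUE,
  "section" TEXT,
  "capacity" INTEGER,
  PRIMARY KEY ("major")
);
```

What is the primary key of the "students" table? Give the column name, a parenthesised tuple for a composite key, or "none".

major is declared PRIMARY KEY as a table-level PRIMARY KEY clause.

major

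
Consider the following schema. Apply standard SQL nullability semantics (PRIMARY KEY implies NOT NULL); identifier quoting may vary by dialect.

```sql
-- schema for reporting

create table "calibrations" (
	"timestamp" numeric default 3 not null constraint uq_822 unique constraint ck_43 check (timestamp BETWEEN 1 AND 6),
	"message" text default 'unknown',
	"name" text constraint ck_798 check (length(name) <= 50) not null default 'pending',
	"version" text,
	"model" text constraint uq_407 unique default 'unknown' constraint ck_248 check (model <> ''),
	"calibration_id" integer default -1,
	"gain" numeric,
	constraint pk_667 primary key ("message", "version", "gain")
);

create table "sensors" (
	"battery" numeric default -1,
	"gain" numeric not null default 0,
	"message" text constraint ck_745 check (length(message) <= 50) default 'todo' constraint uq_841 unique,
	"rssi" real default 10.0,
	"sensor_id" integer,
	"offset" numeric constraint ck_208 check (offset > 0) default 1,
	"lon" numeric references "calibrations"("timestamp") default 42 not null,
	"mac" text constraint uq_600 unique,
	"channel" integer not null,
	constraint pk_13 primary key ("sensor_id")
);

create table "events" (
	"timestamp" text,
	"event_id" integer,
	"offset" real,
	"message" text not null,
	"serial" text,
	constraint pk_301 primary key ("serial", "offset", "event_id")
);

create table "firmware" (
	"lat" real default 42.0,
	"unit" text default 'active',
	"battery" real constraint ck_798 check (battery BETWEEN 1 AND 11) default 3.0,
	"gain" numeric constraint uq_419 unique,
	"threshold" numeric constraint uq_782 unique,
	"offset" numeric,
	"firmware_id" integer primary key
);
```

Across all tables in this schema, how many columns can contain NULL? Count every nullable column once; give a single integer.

14

calibrations: 2 nullable (model, calibration_id — PK (message, version, gain) and explicit NOT NULL columns excluded).
sensors: 5 nullable (battery, message, rssi, offset, mac — PK (sensor_id) and explicit NOT NULL columns excluded).
events: 1 nullable (timestamp — PK (serial, offset, event_id) and explicit NOT NULL columns excluded).
firmware: 6 nullable (lat, unit, battery, gain, threshold, offset — PK (firmware_id) and explicit NOT NULL columns excluded).
Total: 2 + 5 + 1 + 6 = 14.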